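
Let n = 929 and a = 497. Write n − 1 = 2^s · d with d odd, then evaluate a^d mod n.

n − 1 = 928 = 2^5 · 29, so s = 5 and d = 29.
Repeated squaring mod 929: 497^1 ≡ 497, 497^2 ≡ 824, 497^4 ≡ 806, 497^8 ≡ 265, 497^16 ≡ 550.
29 = 16 + 8 + 4 + 1, so 497^29 ≡ 550·265·806·497 ≡ 660 (mod 929).

660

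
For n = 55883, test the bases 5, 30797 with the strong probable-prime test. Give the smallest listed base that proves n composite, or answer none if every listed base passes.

n − 1 = 55882 = 2^1 · 27941, so s = 1 and d = 27941.
Base 5: x_0 = 5^27941 mod 55883 = 23416. x_0 ∉ {1, 55882} and s = 1, so 5 is a Miller–Rabin witness and 55883 is composite.
Base 30797: x_0 = 30797^27941 mod 55883 = 45094. x_0 ∉ {1, 55882} and s = 1, so 30797 is a Miller–Rabin witness and 55883 is composite.
The smallest witness among the given bases is 5.

5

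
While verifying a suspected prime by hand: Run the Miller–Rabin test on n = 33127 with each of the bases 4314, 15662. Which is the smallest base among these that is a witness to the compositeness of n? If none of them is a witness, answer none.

4314

n − 1 = 33126 = 2^1 · 16563, so s = 1 and d = 16563.
Base 4314: x_0 = 4314^16563 mod 33127 = 20956. x_0 ∉ {1, 33126} and s = 1, so 4314 is a Miller–Rabin witness and 33127 is composite.
Base 15662: x_0 = 15662^16563 mod 33127 = 15049. x_0 ∉ {1, 33126} and s = 1, so 15662 is a Miller–Rabin witness and 33127 is composite.
The smallest witness among the given bases is 4314.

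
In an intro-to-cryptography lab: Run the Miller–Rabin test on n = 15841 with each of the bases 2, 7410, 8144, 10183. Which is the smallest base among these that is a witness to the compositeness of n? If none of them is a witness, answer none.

n − 1 = 15840 = 2^5 · 495, so s = 5 and d = 495.
Base 2: x_0 = 2^495 mod 15841 = 1. x_0 = 1, so 2 is not a witness.
Base 7410: x_0 = 7410^495 mod 15841 = 1. x_0 = 1, so 7410 is not a witness.
Base 8144: x_0 = 8144^495 mod 15841 = 15840. x_0 = 15840 ≡ −1, so 8144 is not a witness.
Base 10183: x_0 = 10183^495 mod 15841 = 15840. x_0 = 15840 ≡ −1, so 10183 is not a witness.
No listed base is a witness for 15841.

none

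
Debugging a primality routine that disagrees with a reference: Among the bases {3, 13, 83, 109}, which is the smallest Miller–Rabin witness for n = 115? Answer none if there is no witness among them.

3

n − 1 = 114 = 2^1 · 57, so s = 1 and d = 57.
Base 3: x_0 = 3^57 mod 115 = 78. x_0 ∉ {1, 114} and s = 1, so 3 is a Miller–Rabin witness and 115 is composite.
Base 13: x_0 = 13^57 mod 115 = 8. x_0 ∉ {1, 114} and s = 1, so 13 is a Miller–Rabin witness and 115 is composite.
Base 83: x_0 = 83^57 mod 115 = 103. x_0 ∉ {1, 114} and s = 1, so 83 is a Miller–Rabin witness and 115 is composite.
Base 109: x_0 = 109^57 mod 115 = 79. x_0 ∉ {1, 114} and s = 1, so 109 is a Miller–Rabin witness and 115 is composite.
The smallest witness among the given bases is 3.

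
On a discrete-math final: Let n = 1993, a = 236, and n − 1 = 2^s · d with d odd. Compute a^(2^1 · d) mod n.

n − 1 = 1992 = 2^3 · 249, so s = 3 and d = 249.
x_0 = 236^249 mod 1993 = 1159.
x_1 = 1159^2 mod 1993 = 1992.

1992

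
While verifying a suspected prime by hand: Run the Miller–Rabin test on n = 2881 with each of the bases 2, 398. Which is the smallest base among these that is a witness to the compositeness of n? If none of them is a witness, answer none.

2

n − 1 = 2880 = 2^6 · 45, so s = 6 and d = 45.
Base 2: x_0 = 2^45 mod 2881 = 1599. x_0 is neither 1 nor 2880, so continue squaring. x_1 = 1599^2 mod 2881 = 1354. x_2 = 1354^2 mod 2881 = 1000. x_3 = 1000^2 mod 2881 = 293. x_4 = 293^2 mod 2881 = 2300. x_5 = 2300^2 mod 2881 = 484. Reached i = s−1 = 5 without hitting −1: 2 is a Miller–Rabin witness and 2881 is composite.
Base 398: x_0 = 398^45 mod 2881 = 1460. x_0 is neither 1 nor 2880, so continue squaring. x_1 = 1460^2 mod 2881 = 2541. x_2 = 2541^2 mod 2881 = 360. x_3 = 360^2 mod 2881 = 2836. x_4 = 2836^2 mod 2881 = 2025. x_5 = 2025^2 mod 2881 = 962. Reached i = s−1 = 5 without hitting −1: 398 is a Miller–Rabin witness and 2881 is composite.
The smallest witness among the given bases is 2.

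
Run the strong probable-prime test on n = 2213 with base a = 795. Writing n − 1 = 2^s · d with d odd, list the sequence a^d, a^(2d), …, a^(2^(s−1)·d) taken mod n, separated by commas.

1, 1

n − 1 = 2212 = 2^2 · 553, so s = 2 and d = 553.
x_0 = 795^553 mod 2213 = 1.
x_1 = 1^2 mod 2213 = 1.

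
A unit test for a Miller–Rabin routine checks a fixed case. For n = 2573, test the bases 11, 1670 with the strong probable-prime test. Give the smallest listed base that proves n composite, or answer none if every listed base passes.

n − 1 = 2572 = 2^2 · 643, so s = 2 and d = 643.
Base 11: x_0 = 11^643 mod 2573 = 796. x_0 is neither 1 nor 2572, so continue squaring. x_1 = 796^2 mod 2573 = 658. Reached i = s−1 = 1 without hitting −1: 11 is a Miller–Rabin witness and 2573 is composite.
Base 1670: x_0 = 1670^643 mod 2573 = 2292. x_0 is neither 1 nor 2572, so continue squaring. x_1 = 2292^2 mod 2573 = 1771. Reached i = s−1 = 1 without hitting −1: 1670 is a Miller–Rabin witness and 2573 is composite.
The smallest witness among the given bases is 11.

11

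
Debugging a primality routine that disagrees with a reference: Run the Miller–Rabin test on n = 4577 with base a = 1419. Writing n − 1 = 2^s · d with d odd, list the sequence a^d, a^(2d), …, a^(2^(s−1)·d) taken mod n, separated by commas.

n − 1 = 4576 = 2^5 · 143, so s = 5 and d = 143.
x_0 = 1419^143 mod 4577 = 1772.
x_1 = 1772^2 mod 4577 = 162.
x_2 = 162^2 mod 4577 = 3359.
x_3 = 3359^2 mod 4577 = 576.
x_4 = 576^2 mod 4577 = 2232.

1772, 162, 3359, 576, 2232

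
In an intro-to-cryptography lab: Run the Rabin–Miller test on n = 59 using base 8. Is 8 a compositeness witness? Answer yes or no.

n − 1 = 58 = 2^1 · 29, so s = 1 and d = 29.
x_0 = 8^29 mod 59 = 58.
x_0 = 58 ≡ −1, so 8 is not a witness.

no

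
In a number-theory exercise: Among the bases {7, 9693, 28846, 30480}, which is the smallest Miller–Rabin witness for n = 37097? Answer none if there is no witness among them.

none

n − 1 = 37096 = 2^3 · 4637, so s = 3 and d = 4637.
Base 7: x_0 = 7^4637 mod 37097 = 34157. x_0 is neither 1 nor 37096, so continue squaring. x_1 = 34157^2 mod 37097 = 37096. x_1 ≡ −1, so 7 is not a witness.
Base 9693: x_0 = 9693^4637 mod 37097 = 20940. x_0 is neither 1 nor 37096, so continue squaring. x_1 = 20940^2 mod 37097 = 34157. x_2 = 34157^2 mod 37097 = 37096. x_2 ≡ −1, so 9693 is not a witness.
Base 28846: x_0 = 28846^4637 mod 37097 = 34157. x_0 is neither 1 nor 37096, so continue squaring. x_1 = 34157^2 mod 37097 = 37096. x_1 ≡ −1, so 28846 is not a witness.
Base 30480: x_0 = 30480^4637 mod 37097 = 2940. x_0 is neither 1 nor 37096, so continue squaring. x_1 = 2940^2 mod 37097 = 37096. x_1 ≡ −1, so 30480 is not a witness.
No listed base is a witness for 37097.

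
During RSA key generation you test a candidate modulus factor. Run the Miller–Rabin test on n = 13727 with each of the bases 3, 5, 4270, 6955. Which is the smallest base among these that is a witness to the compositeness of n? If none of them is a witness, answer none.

3

n − 1 = 13726 = 2^1 · 6863, so s = 1 and d = 6863.
Base 3: x_0 = 3^6863 mod 13727 = 3092. x_0 ∉ {1, 13726} and s = 1, so 3 is a Miller–Rabin witness and 13727 is composite.
Base 5: x_0 = 5^6863 mod 13727 = 7346. x_0 ∉ {1, 13726} and s = 1, so 5 is a Miller–Rabin witness and 13727 is composite.
Base 4270: x_0 = 4270^6863 mod 13727 = 6118. x_0 ∉ {1, 13726} and s = 1, so 4270 is a Miller–Rabin witness and 13727 is composite.
Base 6955: x_0 = 6955^6863 mod 13727 = 13652. x_0 ∉ {1, 13726} and s = 1, so 6955 is a Miller–Rabin witness and 13727 is composite.
The smallest witness among the given bases is 3.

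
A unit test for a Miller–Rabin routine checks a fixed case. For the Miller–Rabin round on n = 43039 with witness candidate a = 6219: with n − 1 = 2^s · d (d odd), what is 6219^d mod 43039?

n − 1 = 43038 = 2^1 · 21519, so s = 1 and d = 21519.
Repeated squaring mod 43039: 6219^1 ≡ 6219, 6219^2 ≡ 26939, 6219^4 ≡ 29142, 6219^8 ≡ 10616, 6219^16 ≡ 23354, 6219^32 ≡ 19108, 6219^64 ≡ 15827, 6219^128 ≡ 6949, 6219^256 ≡ 41882, 6219^512 ≡ 4440, 6219^1024 ≡ 1738, 6219^2048 ≡ 7914, 6219^4096 ≡ 9651, 6219^8192 ≡ 5405, 6219^16384 ≡ 33583.
21519 = 16384 + 4096 + 1024 + 8 + 4 + 2 + 1, so 6219^21519 ≡ 33583·9651·1738·10616·29142·26939·6219 ≡ 41504 (mod 43039).

41504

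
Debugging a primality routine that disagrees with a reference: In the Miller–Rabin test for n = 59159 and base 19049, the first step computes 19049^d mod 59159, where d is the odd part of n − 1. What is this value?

1

n − 1 = 59158 = 2^1 · 29579, so s = 1 and d = 29579.
19049^29579 mod 59159 = 1.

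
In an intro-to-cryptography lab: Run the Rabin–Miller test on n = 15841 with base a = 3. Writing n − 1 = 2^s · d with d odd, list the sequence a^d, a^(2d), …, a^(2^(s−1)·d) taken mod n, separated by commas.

n − 1 = 15840 = 2^5 · 495, so s = 5 and d = 495.
x_0 = 3^495 mod 15841 = 12802.
x_1 = 12802^2 mod 15841 = 218.
x_2 = 218^2 mod 15841 = 1.
x_3 = 1^2 mod 15841 = 1.
x_4 = 1^2 mod 15841 = 1.

12802, 218, 1, 1, 1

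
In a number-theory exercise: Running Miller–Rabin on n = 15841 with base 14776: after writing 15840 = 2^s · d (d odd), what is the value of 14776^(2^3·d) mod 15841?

n − 1 = 15840 = 2^5 · 495, so s = 5 and d = 495.
Repeated squaring mod 15841: 14776^1 ≡ 14776, 14776^2 ≡ 9514, 14776^4 ≡ 722, 14776^8 ≡ 14372, 14776^16 ≡ 3585, 14776^32 ≡ 5174, 14776^64 ≡ 14827, 14776^128 ≡ 14372, 14776^256 ≡ 3585.
495 = 256 + 128 + 64 + 32 + 8 + 4 + 2 + 1, so 14776^495 ≡ 3585·14372·14827·5174·14372·722·9514·14776 ≡ 4682 (mod 15841).
x_0 = 4682.
x_1 = 4682^2 mod 15841 = 13021.
x_2 = 13021^2 mod 15841 = 218.
x_3 = 218^2 mod 15841 = 1.

1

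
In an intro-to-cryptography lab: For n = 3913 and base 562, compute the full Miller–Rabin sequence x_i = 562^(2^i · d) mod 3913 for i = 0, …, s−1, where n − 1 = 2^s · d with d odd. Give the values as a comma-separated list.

n − 1 = 3912 = 2^3 · 489, so s = 3 and d = 489.
x_0 = 562^489 mod 3913 = 2367.
x_1 = 2367^2 mod 3913 = 3186.
x_2 = 3186^2 mod 3913 = 274.

2367, 3186, 274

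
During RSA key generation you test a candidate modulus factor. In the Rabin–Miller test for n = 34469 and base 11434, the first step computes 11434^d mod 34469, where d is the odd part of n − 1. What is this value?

n − 1 = 34468 = 2^2 · 8617, so s = 2 and d = 8617.
11434^8617 mod 34469 = 1.

1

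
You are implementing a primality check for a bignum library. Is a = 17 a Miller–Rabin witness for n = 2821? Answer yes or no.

no

n − 1 = 2820 = 2^2 · 705, so s = 2 and d = 705.
x_0 = 17^705 mod 2821 = 2820.
x_0 = 2820 ≡ −1, so 17 is not a witness.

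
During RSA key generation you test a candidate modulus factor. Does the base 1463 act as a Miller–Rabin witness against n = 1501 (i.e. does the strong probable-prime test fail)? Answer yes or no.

n − 1 = 1500 = 2^2 · 375, so s = 2 and d = 375.
x_0 = 1463^375 mod 1501 = 456.
x_0 is neither 1 nor 1500, so continue squaring.
x_1 = 456^2 mod 1501 = 798.
Reached i = s−1 = 1 without hitting −1: 1463 is a Miller–Rabin witness and 1501 is composite.

yes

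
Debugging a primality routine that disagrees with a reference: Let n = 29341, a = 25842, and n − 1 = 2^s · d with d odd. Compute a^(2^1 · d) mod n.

n − 1 = 29340 = 2^2 · 7335, so s = 2 and d = 7335.
Repeated squaring mod 29341: 25842^1 ≡ 25842, 25842^2 ≡ 7804, 25842^4 ≡ 19841, 25842^8 ≡ 26425, 25842^16 ≡ 23507, 25842^32 ≡ 29337, 25842^64 ≡ 16, 25842^128 ≡ 256, 25842^256 ≡ 6854, 25842^512 ≡ 2375, 25842^1024 ≡ 7153, 25842^2048 ≡ 24046, 25842^4096 ≡ 16370.
7335 = 4096 + 2048 + 1024 + 128 + 32 + 4 + 2 + 1, so 25842^7335 ≡ 16370·24046·7153·256·29337·19841·7804·25842 ≡ 20129 (mod 29341).
x_0 = 20129.
x_1 = 20129^2 mod 29341 = 6772.

6772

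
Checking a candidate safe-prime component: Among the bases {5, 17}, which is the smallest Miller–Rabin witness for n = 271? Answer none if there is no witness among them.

none

n − 1 = 270 = 2^1 · 135, so s = 1 and d = 135.
Base 5: x_0 = 5^135 mod 271 = 1. x_0 = 1, so 5 is not a witness.
Base 17: x_0 = 17^135 mod 271 = 1. x_0 = 1, so 17 is not a witness.
No listed base is a witness for 271.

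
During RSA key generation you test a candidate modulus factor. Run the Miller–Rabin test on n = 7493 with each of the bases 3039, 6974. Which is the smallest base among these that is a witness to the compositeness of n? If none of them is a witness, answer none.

n − 1 = 7492 = 2^2 · 1873, so s = 2 and d = 1873.
Base 3039: x_0 = 3039^1873 mod 7493 = 4754. x_0 is neither 1 nor 7492, so continue squaring. x_1 = 4754^2 mod 7493 = 1628. Reached i = s−1 = 1 without hitting −1: 3039 is a Miller–Rabin witness and 7493 is composite.
Base 6974: x_0 = 6974^1873 mod 7493 = 1221. x_0 is neither 1 nor 7492, so continue squaring. x_1 = 1221^2 mod 7493 = 7227. Reached i = s−1 = 1 without hitting −1: 6974 is a Miller–Rabin witness and 7493 is composite.
The smallest witness among the given bases is 3039.

3039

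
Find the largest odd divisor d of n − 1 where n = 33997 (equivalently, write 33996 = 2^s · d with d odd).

8499

Halving: 33996 → 16998 → 8499; 8499 is odd.
So 33996 = 2^2 · 8499.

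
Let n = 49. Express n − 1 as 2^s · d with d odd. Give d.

Halving: 48 → 24 → 12 → 6 → 3; 3 is odd.
So 48 = 2^4 · 3.

3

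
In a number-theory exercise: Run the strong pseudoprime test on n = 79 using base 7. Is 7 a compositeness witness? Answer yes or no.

n − 1 = 78 = 2^1 · 39, so s = 1 and d = 39.
x_0 = 7^39 mod 79 = 78.
x_0 = 78 ≡ −1, so 7 is not a witness.

no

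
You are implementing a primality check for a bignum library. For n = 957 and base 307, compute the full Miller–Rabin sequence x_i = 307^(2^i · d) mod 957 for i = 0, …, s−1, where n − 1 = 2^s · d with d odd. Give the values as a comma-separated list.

n − 1 = 956 = 2^2 · 239, so s = 2 and d = 239.
x_0 = 307^239 mod 957 = 505.
x_1 = 505^2 mod 957 = 463.

505, 463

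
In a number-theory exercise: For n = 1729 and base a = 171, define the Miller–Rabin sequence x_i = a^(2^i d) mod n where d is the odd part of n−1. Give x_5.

456

n − 1 = 1728 = 2^6 · 27, so s = 6 and d = 27.
x_0 = 171^27 mod 1729 = 1672.
x_1 = 1672^2 mod 1729 = 1520.
x_2 = 1520^2 mod 1729 = 456.
x_3 = 456^2 mod 1729 = 456.
x_4 = 456^2 mod 1729 = 456.
x_5 = 456^2 mod 1729 = 456.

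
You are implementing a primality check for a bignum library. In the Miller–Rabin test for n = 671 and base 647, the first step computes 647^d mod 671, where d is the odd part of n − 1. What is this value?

111

n − 1 = 670 = 2^1 · 335, so s = 1 and d = 335.
647^335 mod 671 = 111.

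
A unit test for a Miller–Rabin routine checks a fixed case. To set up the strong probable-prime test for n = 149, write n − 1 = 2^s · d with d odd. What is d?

Halving: 148 → 74 → 37; 37 is odd.
So 148 = 2^2 · 37.

37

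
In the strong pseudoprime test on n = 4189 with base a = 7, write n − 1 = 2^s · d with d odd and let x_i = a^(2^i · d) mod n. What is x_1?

888

n − 1 = 4188 = 2^2 · 1047, so s = 2 and d = 1047.
x_0 = 7^1047 mod 4189 = 2408.
x_1 = 2408^2 mod 4189 = 888.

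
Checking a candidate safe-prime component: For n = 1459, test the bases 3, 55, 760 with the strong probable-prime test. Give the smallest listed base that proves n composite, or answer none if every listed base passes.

none

n − 1 = 1458 = 2^1 · 729, so s = 1 and d = 729.
Base 3: x_0 = 3^729 mod 1459 = 1458. x_0 = 1458 ≡ −1, so 3 is not a witness.
Base 55: x_0 = 55^729 mod 1459 = 1. x_0 = 1, so 55 is not a witness.
Base 760: x_0 = 760^729 mod 1459 = 1458. x_0 = 1458 ≡ −1, so 760 is not a witness.
No listed base is a witness for 1459.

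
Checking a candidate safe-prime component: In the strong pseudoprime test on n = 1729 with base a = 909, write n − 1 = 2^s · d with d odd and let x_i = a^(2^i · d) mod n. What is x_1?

1

n − 1 = 1728 = 2^6 · 27, so s = 6 and d = 27.
x_0 = 909^27 mod 1729 = 818.
x_1 = 818^2 mod 1729 = 1.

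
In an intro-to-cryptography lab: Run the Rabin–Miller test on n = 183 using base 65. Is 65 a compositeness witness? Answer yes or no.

n − 1 = 182 = 2^1 · 91, so s = 1 and d = 91.
By repeated squaring, 65^91 ≡ 65 (mod 183).
x_0 = 65^91 mod 183 = 65.
x_0 ∉ {1, 182} and s = 1, so 65 is a Miller–Rabin witness and 183 is composite.

yes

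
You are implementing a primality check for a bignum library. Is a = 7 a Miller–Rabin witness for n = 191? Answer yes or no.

no

n − 1 = 190 = 2^1 · 95, so s = 1 and d = 95.
x_0 = 7^95 mod 191 = 190.
x_0 = 190 ≡ −1, so 7 is not a witness.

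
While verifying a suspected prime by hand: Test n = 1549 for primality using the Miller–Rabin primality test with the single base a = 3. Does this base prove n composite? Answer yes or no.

n − 1 = 1548 = 2^2 · 387, so s = 2 and d = 387.
x_0 = 3^387 mod 1549 = 1548.
x_0 = 1548 ≡ −1, so 3 is not a witness.

no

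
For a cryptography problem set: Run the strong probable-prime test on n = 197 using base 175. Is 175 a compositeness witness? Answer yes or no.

n − 1 = 196 = 2^2 · 49, so s = 2 and d = 49.
x_0 = 175^49 mod 197 = 1.
x_0 = 1, so 175 is not a witness.

no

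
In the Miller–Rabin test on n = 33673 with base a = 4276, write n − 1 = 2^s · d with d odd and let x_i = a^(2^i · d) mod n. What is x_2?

32559

n − 1 = 33672 = 2^3 · 4209, so s = 3 and d = 4209.
Repeated squaring mod 33673: 4276^1 ≡ 4276, 4276^2 ≡ 33410, 4276^4 ≡ 1823, 4276^8 ≡ 23375, 4276^16 ≡ 12527, 4276^32 ≡ 9549, 4276^64 ≡ 30590, 4276^128 ≡ 9103, 4276^256 ≡ 29029, 4276^512 ≡ 16016, 4276^1024 ≡ 25015, 4276^2048 ≡ 4866, 4276^4096 ≡ 5837.
4209 = 4096 + 64 + 32 + 16 + 1, so 4276^4209 ≡ 5837·30590·9549·12527·4276 ≡ 10036 (mod 33673).
x_0 = 10036.
x_1 = 10036^2 mod 33673 = 5353.
x_2 = 5353^2 mod 33673 = 32559.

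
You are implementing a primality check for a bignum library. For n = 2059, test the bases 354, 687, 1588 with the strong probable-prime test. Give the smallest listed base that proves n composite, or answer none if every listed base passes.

n − 1 = 2058 = 2^1 · 1029, so s = 1 and d = 1029.
Base 354: x_0 = 354^1029 mod 2059 = 2058. x_0 = 2058 ≡ −1, so 354 is not a witness.
Base 687: x_0 = 687^1029 mod 2059 = 1. x_0 = 1, so 687 is not a witness.
Base 1588: x_0 = 1588^1029 mod 2059 = 2058. x_0 = 2058 ≡ −1, so 1588 is not a witness.
No listed base is a witness for 2059.

none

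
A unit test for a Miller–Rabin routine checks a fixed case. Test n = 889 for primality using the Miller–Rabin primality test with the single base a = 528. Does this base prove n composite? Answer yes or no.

n − 1 = 888 = 2^3 · 111, so s = 3 and d = 111.
x_0 = 528^111 mod 889 = 888.
x_0 = 888 ≡ −1, so 528 is not a witness.

no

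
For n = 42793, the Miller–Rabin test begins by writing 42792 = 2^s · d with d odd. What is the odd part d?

5349

Halving: 42792 → 21396 → 10698 → 5349; 5349 is odd.
So 42792 = 2^3 · 5349.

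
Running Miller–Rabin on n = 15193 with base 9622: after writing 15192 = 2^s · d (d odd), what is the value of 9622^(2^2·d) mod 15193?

n − 1 = 15192 = 2^3 · 1899, so s = 3 and d = 1899.
Repeated squaring mod 15193: 9622^1 ≡ 9622, 9622^2 ≡ 11935, 9622^4 ≡ 9850, 9622^8 ≡ 2, 9622^16 ≡ 4, 9622^32 ≡ 16, 9622^64 ≡ 256, 9622^128 ≡ 4764, 9622^256 ≡ 12547, 9622^512 ≡ 12536, 9622^1024 ≡ 10097.
1899 = 1024 + 512 + 256 + 64 + 32 + 8 + 2 + 1, so 9622^1899 ≡ 10097·12536·12547·256·16·2·11935·9622 ≡ 1 (mod 15193).
x_0 = 1.
x_1 = 1^2 mod 15193 = 1.
x_2 = 1^2 mod 15193 = 1.

1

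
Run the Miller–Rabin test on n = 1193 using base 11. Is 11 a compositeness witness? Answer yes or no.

n − 1 = 1192 = 2^3 · 149, so s = 3 and d = 149.
x_0 = 11^149 mod 1193 = 1192.
x_0 = 1192 ≡ −1, so 11 is not a witness.

no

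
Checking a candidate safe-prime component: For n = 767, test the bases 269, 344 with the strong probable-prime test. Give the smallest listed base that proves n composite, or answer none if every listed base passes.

269

n − 1 = 766 = 2^1 · 383, so s = 1 and d = 383.
Base 269: x_0 = 269^383 mod 767 = 731. x_0 ∉ {1, 766} and s = 1, so 269 is a Miller–Rabin witness and 767 is composite.
Base 344: x_0 = 344^383 mod 767 = 245. x_0 ∉ {1, 766} and s = 1, so 344 is a Miller–Rabin witness and 767 is composite.
The smallest witness among the given bases is 269.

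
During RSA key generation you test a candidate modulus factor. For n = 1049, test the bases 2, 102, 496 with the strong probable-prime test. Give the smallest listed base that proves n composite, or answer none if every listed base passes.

none

n − 1 = 1048 = 2^3 · 131, so s = 3 and d = 131.
Base 2: x_0 = 2^131 mod 1049 = 1048. x_0 = 1048 ≡ −1, so 2 is not a witness.
Base 102: x_0 = 102^131 mod 1049 = 623. x_0 is neither 1 nor 1048, so continue squaring. x_1 = 623^2 mod 1049 = 1048. x_1 ≡ −1, so 102 is not a witness.
Base 496: x_0 = 496^131 mod 1049 = 461. x_0 is neither 1 nor 1048, so continue squaring. x_1 = 461^2 mod 1049 = 623. x_2 = 623^2 mod 1049 = 1048. x_2 ≡ −1, so 496 is not a witness.
No listed base is a witness for 1049.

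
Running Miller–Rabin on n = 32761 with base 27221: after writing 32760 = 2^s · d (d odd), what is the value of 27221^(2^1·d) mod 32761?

20814

n − 1 = 32760 = 2^3 · 4095, so s = 3 and d = 4095.
Repeated squaring mod 32761: 27221^1 ≡ 27221, 27221^2 ≡ 27304, 27221^4 ≡ 31861, 27221^8 ≡ 23736, 27221^16 ≡ 6779, 27221^32 ≡ 23919, 27221^64 ≡ 13218, 27221^128 ≡ 1111, 27221^256 ≡ 22164, 27221^512 ≡ 24462, 27221^1024 ≡ 9779, 27221^2048 ≡ 32243.
4095 = 2048 + 1024 + 512 + 256 + 128 + 64 + 32 + 16 + 8 + 4 + 2 + 1, so 27221^4095 ≡ 32243·9779·24462·22164·1111·13218·23919·6779·23736·31861·27304·27221 ≡ 18662 (mod 32761).
x_0 = 18662.
x_1 = 18662^2 mod 32761 = 20814.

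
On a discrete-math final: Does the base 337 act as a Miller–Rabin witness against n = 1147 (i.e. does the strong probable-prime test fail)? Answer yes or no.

yes

n − 1 = 1146 = 2^1 · 573, so s = 1 and d = 573.
x_0 = 337^573 mod 1147 = 122.
x_0 ∉ {1, 1146} and s = 1, so 337 is a Miller–Rabin witness and 1147 is composite.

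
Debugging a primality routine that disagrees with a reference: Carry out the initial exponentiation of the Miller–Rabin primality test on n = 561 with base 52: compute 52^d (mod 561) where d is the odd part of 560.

n − 1 = 560 = 2^4 · 35, so s = 4 and d = 35.
52^35 mod 561 = 307.

307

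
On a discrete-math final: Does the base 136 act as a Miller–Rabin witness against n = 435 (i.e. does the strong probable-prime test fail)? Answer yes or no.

no

n − 1 = 434 = 2^1 · 217, so s = 1 and d = 217.
x_0 = 136^217 mod 435 = 1.
x_0 = 1, so 136 is not a witness.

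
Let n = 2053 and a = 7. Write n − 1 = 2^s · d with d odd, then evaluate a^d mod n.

2052

n − 1 = 2052 = 2^2 · 513, so s = 2 and d = 513.
Repeated squaring mod 2053: 7^1 ≡ 7, 7^2 ≡ 49, 7^4 ≡ 348, 7^8 ≡ 2030, 7^16 ≡ 529, 7^32 ≡ 633, 7^64 ≡ 354, 7^128 ≡ 83, 7^256 ≡ 730, 7^512 ≡ 1173.
513 = 512 + 1, so 7^513 ≡ 1173·7 ≡ 2052 (mod 2053).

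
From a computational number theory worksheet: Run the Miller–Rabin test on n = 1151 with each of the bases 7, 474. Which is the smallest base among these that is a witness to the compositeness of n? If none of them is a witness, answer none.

n − 1 = 1150 = 2^1 · 575, so s = 1 and d = 575.
Base 7: x_0 = 7^575 mod 1151 = 1. x_0 = 1, so 7 is not a witness.
Base 474: x_0 = 474^575 mod 1151 = 1150. x_0 = 1150 ≡ −1, so 474 is not a witness.
No listed base is a witness for 1151.

none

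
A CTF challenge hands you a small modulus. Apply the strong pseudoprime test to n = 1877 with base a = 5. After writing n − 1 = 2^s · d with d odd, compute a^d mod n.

137

n − 1 = 1876 = 2^2 · 469, so s = 2 and d = 469.
By repeated squaring, 5^469 ≡ 137 (mod 1877).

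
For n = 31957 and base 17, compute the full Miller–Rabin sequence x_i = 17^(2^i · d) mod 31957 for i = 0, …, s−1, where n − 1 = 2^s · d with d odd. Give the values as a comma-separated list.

28835, 31956

n − 1 = 31956 = 2^2 · 7989, so s = 2 and d = 7989.
x_0 = 17^7989 mod 31957 = 28835.
x_1 = 28835^2 mod 31957 = 31956.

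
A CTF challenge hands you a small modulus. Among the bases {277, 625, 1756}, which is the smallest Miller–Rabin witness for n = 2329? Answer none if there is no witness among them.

277

n − 1 = 2328 = 2^3 · 291, so s = 3 and d = 291.
Base 277: x_0 = 277^291 mod 2329 = 1417. x_0 is neither 1 nor 2328, so continue squaring. x_1 = 1417^2 mod 2329 = 291. x_2 = 291^2 mod 2329 = 837. Reached i = s−1 = 2 without hitting −1: 277 is a Miller–Rabin witness and 2329 is composite.
Base 625: x_0 = 625^291 mod 2329 = 1058. x_0 is neither 1 nor 2328, so continue squaring. x_1 = 1058^2 mod 2329 = 1444. x_2 = 1444^2 mod 2329 = 681. Reached i = s−1 = 2 without hitting −1: 625 is a Miller–Rabin witness and 2329 is composite.
Base 1756: x_0 = 1756^291 mod 2329 = 1672. x_0 is neither 1 nor 2328, so continue squaring. x_1 = 1672^2 mod 2329 = 784. x_2 = 784^2 mod 2329 = 2129. Reached i = s−1 = 2 without hitting −1: 1756 is a Miller–Rabin witness and 2329 is composite.
The smallest witness among the given bases is 277.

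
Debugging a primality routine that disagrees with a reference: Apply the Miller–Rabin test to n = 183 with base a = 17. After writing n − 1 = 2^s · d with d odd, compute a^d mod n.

44

n − 1 = 182 = 2^1 · 91, so s = 1 and d = 91.
By repeated squaring, 17^91 ≡ 44 (mod 183).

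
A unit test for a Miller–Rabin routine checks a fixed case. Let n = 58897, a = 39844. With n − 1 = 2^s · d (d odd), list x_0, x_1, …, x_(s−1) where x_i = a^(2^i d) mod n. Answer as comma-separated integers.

1, 1, 1, 1

n − 1 = 58896 = 2^4 · 3681, so s = 4 and d = 3681.
x_0 = 39844^3681 mod 58897 = 1.
x_1 = 1^2 mod 58897 = 1.
x_2 = 1^2 mod 58897 = 1.
x_3 = 1^2 mod 58897 = 1.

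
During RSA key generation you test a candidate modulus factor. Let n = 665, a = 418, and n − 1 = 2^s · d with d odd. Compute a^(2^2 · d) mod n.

n − 1 = 664 = 2^3 · 83, so s = 3 and d = 83.
By repeated squaring, 418^83 ≡ 437 (mod 665).
x_0 = 437.
x_1 = 437^2 mod 665 = 114.
x_2 = 114^2 mod 665 = 361.

361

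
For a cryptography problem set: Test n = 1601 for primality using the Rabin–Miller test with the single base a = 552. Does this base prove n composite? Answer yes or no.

no

n − 1 = 1600 = 2^6 · 25, so s = 6 and d = 25.
Repeated squaring mod 1601: 552^1 ≡ 552, 552^2 ≡ 514, 552^4 ≡ 31, 552^8 ≡ 961, 552^16 ≡ 1345.
25 = 16 + 8 + 1, so 552^25 ≡ 1345·961·552 ≡ 791 (mod 1601).
x_0 = 552^25 mod 1601 = 791.
x_0 is neither 1 nor 1600, so continue squaring.
x_1 = 791^2 mod 1601 = 1291.
x_2 = 1291^2 mod 1601 = 40.
x_3 = 40^2 mod 1601 = 1600.
x_3 ≡ −1, so 552 is not a witness.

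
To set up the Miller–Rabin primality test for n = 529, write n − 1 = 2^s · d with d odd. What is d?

Halving: 528 → 264 → 132 → 66 → 33; 33 is odd.
So 528 = 2^4 · 33.

33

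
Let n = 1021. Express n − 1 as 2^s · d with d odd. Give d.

255

Halving: 1020 → 510 → 255; 255 is odd.
So 1020 = 2^2 · 255.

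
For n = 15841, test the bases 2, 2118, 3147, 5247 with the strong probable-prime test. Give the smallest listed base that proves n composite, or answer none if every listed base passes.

n − 1 = 15840 = 2^5 · 495, so s = 5 and d = 495.
Base 2: x_0 = 2^495 mod 15841 = 1. x_0 = 1, so 2 is not a witness.
Base 2118: x_0 = 2118^495 mod 15841 = 1. x_0 = 1, so 2118 is not a witness.
Base 3147: x_0 = 3147^495 mod 15841 = 1. x_0 = 1, so 3147 is not a witness.
Base 5247: x_0 = 5247^495 mod 15841 = 1. x_0 = 1, so 5247 is not a witness.
No listed base is a witness for 15841.

none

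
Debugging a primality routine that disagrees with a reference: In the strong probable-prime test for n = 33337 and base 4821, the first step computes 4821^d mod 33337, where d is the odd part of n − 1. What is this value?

n − 1 = 33336 = 2^3 · 4167, so s = 3 and d = 4167.
Repeated squaring mod 33337: 4821^1 ≡ 4821, 4821^2 ≡ 6152, 4821^4 ≡ 9609, 4821^8 ≡ 22728, 4821^16 ≡ 5169, 4821^32 ≡ 15624, 4821^64 ≡ 15862, 4821^128 ≡ 8705, 4821^256 ≡ 2024, 4821^512 ≡ 29462, 4821^1024 ≡ 13975, 4821^2048 ≡ 12479, 4821^4096 ≡ 8314.
4167 = 4096 + 64 + 4 + 2 + 1, so 4821^4167 ≡ 8314·15862·9609·6152·4821 ≡ 3847 (mod 33337).

3847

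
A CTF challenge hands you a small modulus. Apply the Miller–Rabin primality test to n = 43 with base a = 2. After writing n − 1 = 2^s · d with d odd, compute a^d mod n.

42

n − 1 = 42 = 2^1 · 21, so s = 1 and d = 21.
2^21 mod 43 = 42.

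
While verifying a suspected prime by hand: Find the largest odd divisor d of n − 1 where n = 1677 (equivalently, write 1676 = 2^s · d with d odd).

Halving: 1676 → 838 → 419; 419 is odd.
So 1676 = 2^2 · 419.

419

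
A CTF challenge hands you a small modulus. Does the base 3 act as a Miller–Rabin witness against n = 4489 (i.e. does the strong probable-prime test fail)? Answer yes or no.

n − 1 = 4488 = 2^3 · 561, so s = 3 and d = 561.
Repeated squaring mod 4489: 3^1 ≡ 3, 3^2 ≡ 9, 3^4 ≡ 81, 3^8 ≡ 2072, 3^16 ≡ 1700, 3^32 ≡ 3573, 3^64 ≡ 4102, 3^128 ≡ 1632, 3^256 ≡ 1447, 3^512 ≡ 1935.
561 = 512 + 32 + 16 + 1, so 3^561 ≡ 1935·3573·1700·3 ≡ 2679 (mod 4489).
x_0 = 3^561 mod 4489 = 2679.
x_0 is neither 1 nor 4488, so continue squaring.
x_1 = 2679^2 mod 4489 = 3619.
x_2 = 3619^2 mod 4489 = 2748.
Reached i = s−1 = 2 without hitting −1: 3 is a Miller–Rabin witness and 4489 is composite.

yes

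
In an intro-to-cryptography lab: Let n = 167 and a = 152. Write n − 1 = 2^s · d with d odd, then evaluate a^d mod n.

1

n − 1 = 166 = 2^1 · 83, so s = 1 and d = 83.
Repeated squaring mod 167: 152^1 ≡ 152, 152^2 ≡ 58, 152^4 ≡ 24, 152^8 ≡ 75, 152^16 ≡ 114, 152^32 ≡ 137, 152^64 ≡ 65.
83 = 64 + 16 + 2 + 1, so 152^83 ≡ 65·114·58·152 ≡ 1 (mod 167).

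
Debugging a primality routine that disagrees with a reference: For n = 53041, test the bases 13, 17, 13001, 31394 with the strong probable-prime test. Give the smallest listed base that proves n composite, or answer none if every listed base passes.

13

n − 1 = 53040 = 2^4 · 3315, so s = 4 and d = 3315.
Base 13: x_0 = 13^3315 mod 53041 = 29294. x_0 is neither 1 nor 53040, so continue squaring. x_1 = 29294^2 mod 53041 = 41138. x_2 = 41138^2 mod 53041 = 8898. x_3 = 8898^2 mod 53041 = 37232. Reached i = s−1 = 3 without hitting −1: 13 is a Miller–Rabin witness and 53041 is composite.
Base 17: x_0 = 17^3315 mod 53041 = 24923. x_0 is neither 1 nor 53040, so continue squaring. x_1 = 24923^2 mod 53041 = 45819. x_2 = 45819^2 mod 53041 = 17981. x_3 = 17981^2 mod 53041 = 31466. Reached i = s−1 = 3 without hitting −1: 17 is a Miller–Rabin witness and 53041 is composite.
Base 13001: x_0 = 13001^3315 mod 53041 = 20583. x_0 is neither 1 nor 53040, so continue squaring. x_1 = 20583^2 mod 53041 = 21422. x_2 = 21422^2 mod 53041 = 44393. x_3 = 44393^2 mod 53041 = 94. Reached i = s−1 = 3 without hitting −1: 13001 is a Miller–Rabin witness and 53041 is composite.
Base 31394: x_0 = 31394^3315 mod 53041 = 29170. x_0 is neither 1 nor 53040, so continue squaring. x_1 = 29170^2 mod 53041 = 5178. x_2 = 5178^2 mod 53041 = 25979. x_3 = 25979^2 mod 53041 = 14757. Reached i = s−1 = 3 without hitting −1: 31394 is a Miller–Rabin witness and 53041 is composite.
The smallest witness among the given bases is 13.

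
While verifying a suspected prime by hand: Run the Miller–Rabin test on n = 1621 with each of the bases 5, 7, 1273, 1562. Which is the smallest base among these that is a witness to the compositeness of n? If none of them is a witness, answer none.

n − 1 = 1620 = 2^2 · 405, so s = 2 and d = 405.
Base 5: x_0 = 5^405 mod 1621 = 1. x_0 = 1, so 5 is not a witness.
Base 7: x_0 = 7^405 mod 1621 = 1. x_0 = 1, so 7 is not a witness.
Base 1273: x_0 = 1273^405 mod 1621 = 166. x_0 is neither 1 nor 1620, so continue squaring. x_1 = 166^2 mod 1621 = 1620. x_1 ≡ −1, so 1273 is not a witness.
Base 1562: x_0 = 1562^405 mod 1621 = 1620. x_0 = 1620 ≡ −1, so 1562 is not a witness.
No listed base is a witness for 1621.

none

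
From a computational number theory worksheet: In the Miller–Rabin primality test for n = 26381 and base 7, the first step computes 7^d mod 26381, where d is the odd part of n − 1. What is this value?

10875

n − 1 = 26380 = 2^2 · 6595, so s = 2 and d = 6595.
Repeated squaring mod 26381: 7^1 ≡ 7, 7^2 ≡ 49, 7^4 ≡ 2401, 7^8 ≡ 13743, 7^16 ≡ 8470, 7^32 ≡ 10961, 7^64 ≡ 4447, 7^128 ≡ 16440, 7^256 ≡ 255, 7^512 ≡ 12263, 7^1024 ≡ 9469, 7^2048 ≡ 19323, 7^4096 ≡ 8036.
6595 = 4096 + 2048 + 256 + 128 + 64 + 2 + 1, so 7^6595 ≡ 8036·19323·255·16440·4447·49·7 ≡ 10875 (mod 26381).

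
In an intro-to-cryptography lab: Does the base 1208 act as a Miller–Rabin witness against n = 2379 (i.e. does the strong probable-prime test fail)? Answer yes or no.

n − 1 = 2378 = 2^1 · 1189, so s = 1 and d = 1189.
x_0 = 1208^1189 mod 2379 = 2261.
x_0 ∉ {1, 2378} and s = 1, so 1208 is a Miller–Rabin witness and 2379 is composite.

yes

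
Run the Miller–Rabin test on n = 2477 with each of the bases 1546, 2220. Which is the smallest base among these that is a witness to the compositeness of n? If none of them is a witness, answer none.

none

n − 1 = 2476 = 2^2 · 619, so s = 2 and d = 619.
Base 1546: x_0 = 1546^619 mod 2477 = 1. x_0 = 1, so 1546 is not a witness.
Base 2220: x_0 = 2220^619 mod 2477 = 915. x_0 is neither 1 nor 2476, so continue squaring. x_1 = 915^2 mod 2477 = 2476. x_1 ≡ −1, so 2220 is not a witness.
No listed base is a witness for 2477.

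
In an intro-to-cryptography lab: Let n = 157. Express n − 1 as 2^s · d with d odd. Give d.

39

Halving: 156 → 78 → 39; 39 is odd.
So 156 = 2^2 · 39.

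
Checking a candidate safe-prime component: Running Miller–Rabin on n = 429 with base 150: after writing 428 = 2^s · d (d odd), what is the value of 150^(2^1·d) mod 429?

n − 1 = 428 = 2^2 · 107, so s = 2 and d = 107.
Repeated squaring mod 429: 150^1 ≡ 150, 150^2 ≡ 192, 150^4 ≡ 399, 150^8 ≡ 42, 150^16 ≡ 48, 150^32 ≡ 159, 150^64 ≡ 399.
107 = 64 + 32 + 8 + 2 + 1, so 150^107 ≡ 399·159·42·192·150 ≡ 171 (mod 429).
x_0 = 171.
x_1 = 171^2 mod 429 = 69.

69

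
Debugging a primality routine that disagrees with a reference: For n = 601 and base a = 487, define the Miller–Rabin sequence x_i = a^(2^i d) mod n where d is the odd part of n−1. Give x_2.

n − 1 = 600 = 2^3 · 75, so s = 3 and d = 75.
x_0 = 487^75 mod 601 = 542.
x_1 = 542^2 mod 601 = 476.
x_2 = 476^2 mod 601 = 600.

600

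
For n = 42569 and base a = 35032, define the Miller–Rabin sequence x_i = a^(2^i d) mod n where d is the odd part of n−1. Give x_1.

n − 1 = 42568 = 2^3 · 5321, so s = 3 and d = 5321.
x_0 = 35032^5321 mod 42569 = 16037.
x_1 = 16037^2 mod 42569 = 26040.

26040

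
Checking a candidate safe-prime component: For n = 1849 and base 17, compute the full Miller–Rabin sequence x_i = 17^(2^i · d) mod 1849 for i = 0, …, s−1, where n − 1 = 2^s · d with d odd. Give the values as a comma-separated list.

1635, 1420, 990

n − 1 = 1848 = 2^3 · 231, so s = 3 and d = 231.
x_0 = 17^231 mod 1849 = 1635.
x_1 = 1635^2 mod 1849 = 1420.
x_2 = 1420^2 mod 1849 = 990.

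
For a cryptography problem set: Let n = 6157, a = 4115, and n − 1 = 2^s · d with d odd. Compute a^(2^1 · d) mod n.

5997

n − 1 = 6156 = 2^2 · 1539, so s = 2 and d = 1539.
x_0 = 4115^1539 mod 6157 = 5982.
x_1 = 5982^2 mod 6157 = 5997.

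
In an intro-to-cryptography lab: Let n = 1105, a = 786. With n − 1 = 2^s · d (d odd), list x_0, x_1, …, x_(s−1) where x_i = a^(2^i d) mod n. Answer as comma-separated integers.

616, 441, 1, 1

n − 1 = 1104 = 2^4 · 69, so s = 4 and d = 69.
x_0 = 786^69 mod 1105 = 616.
x_1 = 616^2 mod 1105 = 441.
x_2 = 441^2 mod 1105 = 1.
x_3 = 1^2 mod 1105 = 1.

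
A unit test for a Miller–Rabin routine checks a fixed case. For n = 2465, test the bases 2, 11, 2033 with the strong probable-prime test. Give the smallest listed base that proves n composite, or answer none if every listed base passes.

2

n − 1 = 2464 = 2^5 · 77, so s = 5 and d = 77.
Base 2: x_0 = 2^77 mod 2465 = 1902. x_0 is neither 1 nor 2464, so continue squaring. x_1 = 1902^2 mod 2465 = 1449. x_2 = 1449^2 mod 2465 = 1886. x_3 = 1886^2 mod 2465 = 1. x_3 = 1 but x_2 ≠ ±1, a nontrivial square root of 1 — 2 is a witness and 2465 is composite.
Base 11: x_0 = 11^77 mod 2465 = 1061. x_0 is neither 1 nor 2464, so continue squaring. x_1 = 1061^2 mod 2465 = 1681. x_2 = 1681^2 mod 2465 = 871. x_3 = 871^2 mod 2465 = 1886. x_4 = 1886^2 mod 2465 = 1. x_4 = 1 but x_3 ≠ ±1, a nontrivial square root of 1 — 11 is a witness and 2465 is composite.
Base 2033: x_0 = 2033^77 mod 2465 = 1728. x_0 is neither 1 nor 2464, so continue squaring. x_1 = 1728^2 mod 2465 = 869. x_2 = 869^2 mod 2465 = 871. x_3 = 871^2 mod 2465 = 1886. x_4 = 1886^2 mod 2465 = 1. x_4 = 1 but x_3 ≠ ±1, a nontrivial square root of 1 — 2033 is a witness and 2465 is composite.
The smallest witness among the given bases is 2.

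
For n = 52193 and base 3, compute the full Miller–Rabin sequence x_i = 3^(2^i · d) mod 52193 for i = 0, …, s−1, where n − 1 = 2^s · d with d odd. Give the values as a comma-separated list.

n − 1 = 52192 = 2^5 · 1631, so s = 5 and d = 1631.
x_0 = 3^1631 mod 52193 = 4114.
x_1 = 4114^2 mod 52193 = 14464.
x_2 = 14464^2 mod 52193 = 17752.
x_3 = 17752^2 mod 52193 = 44363.
x_4 = 44363^2 mod 52193 = 34318.

4114, 14464, 17752, 44363, 34318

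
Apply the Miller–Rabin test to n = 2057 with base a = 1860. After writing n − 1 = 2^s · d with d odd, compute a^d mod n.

177

n − 1 = 2056 = 2^3 · 257, so s = 3 and d = 257.
Repeated squaring mod 2057: 1860^1 ≡ 1860, 1860^2 ≡ 1783, 1860^4 ≡ 1024, 1860^8 ≡ 1563, 1860^16 ≡ 1310, 1860^32 ≡ 562, 1860^64 ≡ 1123, 1860^128 ≡ 188, 1860^256 ≡ 375.
257 = 256 + 1, so 1860^257 ≡ 375·1860 ≡ 177 (mod 2057).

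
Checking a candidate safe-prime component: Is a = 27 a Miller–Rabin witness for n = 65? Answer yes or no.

n − 1 = 64 = 2^6 · 1, so s = 6 and d = 1.
x_0 = 27^1 mod 65 = 27.
x_0 is neither 1 nor 64, so continue squaring.
x_1 = 27^2 mod 65 = 14.
x_2 = 14^2 mod 65 = 1.
x_2 = 1 but x_1 ≠ ±1, a nontrivial square root of 1 — 27 is a witness and 65 is composite.

yes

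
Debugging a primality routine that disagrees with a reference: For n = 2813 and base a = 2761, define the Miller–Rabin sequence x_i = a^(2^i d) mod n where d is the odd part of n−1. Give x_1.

n − 1 = 2812 = 2^2 · 703, so s = 2 and d = 703.
x_0 = 2761^703 mod 2813 = 651.
x_1 = 651^2 mod 2813 = 1851.

1851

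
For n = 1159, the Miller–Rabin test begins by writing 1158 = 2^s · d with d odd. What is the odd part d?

579

Halving: 1158 → 579; 579 is odd.
So 1158 = 2^1 · 579.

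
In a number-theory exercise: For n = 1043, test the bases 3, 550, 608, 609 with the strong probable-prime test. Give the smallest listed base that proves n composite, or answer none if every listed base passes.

n − 1 = 1042 = 2^1 · 521, so s = 1 and d = 521.
Base 3: x_0 = 3^521 mod 1043 = 271. x_0 ∉ {1, 1042} and s = 1, so 3 is a Miller–Rabin witness and 1043 is composite.
Base 550: x_0 = 550^521 mod 1043 = 408. x_0 ∉ {1, 1042} and s = 1, so 550 is a Miller–Rabin witness and 1043 is composite.
Base 608: x_0 = 608^521 mod 1043 = 209. x_0 ∉ {1, 1042} and s = 1, so 608 is a Miller–Rabin witness and 1043 is composite.
Base 609: x_0 = 609^521 mod 1043 = 336. x_0 ∉ {1, 1042} and s = 1, so 609 is a Miller–Rabin witness and 1043 is composite.
The smallest witness among the given bases is 3.

3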